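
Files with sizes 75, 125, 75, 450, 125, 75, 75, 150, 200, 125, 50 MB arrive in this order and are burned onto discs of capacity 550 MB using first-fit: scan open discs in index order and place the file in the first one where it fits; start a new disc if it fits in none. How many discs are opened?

3

  75 → disc 1 (new)  [load 75/550]
  125 → disc 1  [load 200/550]
  75 → disc 1  [load 275/550]
  450 → disc 2 (new)  [load 450/550]
  125 → disc 1  [load 400/550]
  75 → disc 1  [load 475/550]
  75 → disc 1  [load 550/550]
  150 → disc 3 (new)  [load 150/550]
  200 → disc 3  [load 350/550]
  125 → disc 3  [load 475/550]
  50 → disc 2  [load 500/550]
3 discs opened.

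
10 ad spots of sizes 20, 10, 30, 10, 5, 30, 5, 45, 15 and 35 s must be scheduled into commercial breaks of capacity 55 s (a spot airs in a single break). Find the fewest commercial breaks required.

4

Total = 45 + 35 + 30 + 30 + 20 + 15 + 10 + 10 + 5 + 5 = 205 s.
Lower bound: ⌈205/55⌉ = 4 commercial breaks.
A packing using 4 commercial breaks:
  break 1: 45 + 10 = 55
  break 2: 35 + 20 = 55
  break 3: 30 + 15 + 10 = 55
  break 4: 30 + 5 + 5 = 40
This matches the lower bound, so 4 is optimal.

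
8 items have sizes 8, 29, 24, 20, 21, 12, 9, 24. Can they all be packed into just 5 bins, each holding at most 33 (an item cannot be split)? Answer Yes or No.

Yes

A valid assignment using 5 bins:
  bin 1: 29 = 29
  bin 2: 24 + 9 = 33
  bin 3: 24 + 8 = 32
  bin 4: 21 + 12 = 33
  bin 5: 20 = 20
Every load is within 33, so 5 bins suffice.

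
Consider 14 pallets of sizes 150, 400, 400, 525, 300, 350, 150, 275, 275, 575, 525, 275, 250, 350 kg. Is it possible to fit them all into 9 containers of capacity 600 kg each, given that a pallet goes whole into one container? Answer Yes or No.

A valid assignment using 9 containers:
  container 1: 575 = 575
  container 2: 525 = 525
  container 3: 525 = 525
  container 4: 400 + 150 = 550
  container 5: 400 + 150 = 550
  container 6: 350 + 250 = 600
  container 7: 350 = 350
  container 8: 300 + 275 = 575
  container 9: 275 + 275 = 550
Every load is within 600 kg, so 9 containers suffice.

Yes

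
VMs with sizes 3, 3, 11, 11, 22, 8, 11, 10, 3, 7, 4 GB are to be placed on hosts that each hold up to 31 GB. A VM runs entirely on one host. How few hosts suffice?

4

Total = 22 + 11 + 11 + 11 + 10 + 8 + 7 + 4 + 3 + 3 + 3 = 93 GB.
Lower bound: ⌈93/31⌉ = 3 hosts.
A packing using 4 hosts:
  host 1: 22 + 8 = 30
  host 2: 11 + 11 + 7 = 29
  host 3: 11 + 10 + 4 + 3 + 3 = 31
  host 4: 3 = 3
No arrangement into 3 hosts stays within capacity, so 4 is optimal.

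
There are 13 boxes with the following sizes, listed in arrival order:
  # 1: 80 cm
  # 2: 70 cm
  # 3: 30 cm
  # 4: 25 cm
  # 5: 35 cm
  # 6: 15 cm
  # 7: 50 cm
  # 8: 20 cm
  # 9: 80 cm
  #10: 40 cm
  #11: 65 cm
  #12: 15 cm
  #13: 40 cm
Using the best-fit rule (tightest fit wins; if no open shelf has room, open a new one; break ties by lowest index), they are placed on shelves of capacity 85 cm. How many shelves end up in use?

  80 → shelf 1 (new)  [load 80/85]
  70 → shelf 2 (new)  [load 70/85]
  30 → shelf 3 (new)  [load 30/85]
  25 → shelf 3  [load 55/85]
  35 → shelf 4 (new)  [load 35/85]
  15 → shelf 2  [load 85/85]
  50 → shelf 4  [load 85/85]
  20 → shelf 3  [load 75/85]
  80 → shelf 5 (new)  [load 80/85]
  40 → shelf 6 (new)  [load 40/85]
  65 → shelf 7 (new)  [load 65/85]
  15 → shelf 7  [load 80/85]
  40 → shelf 6  [load 80/85]
7 shelves opened.

7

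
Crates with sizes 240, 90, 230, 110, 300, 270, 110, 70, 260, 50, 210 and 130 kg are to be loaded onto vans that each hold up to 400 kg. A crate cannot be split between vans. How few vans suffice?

6

Total = 300 + 270 + 260 + 240 + 230 + 210 + 130 + 110 + 110 + 90 + 70 + 50 = 2070 kg.
Lower bound: ⌈2070/400⌉ = 6 vans.
A packing using 6 vans:
  van 1: 300 + 90 = 390
  van 2: 270 + 130 = 400
  van 3: 260 + 110 = 370
  van 4: 240 + 110 + 50 = 400
  van 5: 230 + 70 = 300
  van 6: 210 = 210
This matches the lower bound, so 6 is optimal.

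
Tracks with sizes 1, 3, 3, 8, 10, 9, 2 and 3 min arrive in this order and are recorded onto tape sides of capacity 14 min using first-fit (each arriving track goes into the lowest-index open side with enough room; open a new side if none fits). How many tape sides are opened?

4

  1 → side 1 (new)  [load 1/14]
  3 → side 1  [load 4/14]
  3 → side 1  [load 7/14]
  8 → side 2 (new)  [load 8/14]
  10 → side 3 (new)  [load 10/14]
  9 → side 4 (new)  [load 9/14]
  2 → side 1  [load 9/14]
  3 → side 1  [load 12/14]
4 tape sides opened.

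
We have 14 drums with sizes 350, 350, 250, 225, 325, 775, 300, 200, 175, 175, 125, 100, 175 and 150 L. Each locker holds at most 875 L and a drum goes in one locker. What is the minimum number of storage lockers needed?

5

Total = 775 + 350 + 350 + 325 + 300 + 250 + 225 + 200 + 175 + 175 + 175 + 150 + 125 + 100 = 3675 L.
Lower bound: ⌈3675/875⌉ = 5 storage lockers.
A packing using 5 storage lockers:
  locker 1: 775 + 100 = 875
  locker 2: 350 + 350 + 175 = 875
  locker 3: 325 + 300 + 250 = 875
  locker 4: 225 + 200 + 175 + 175 = 775
  locker 5: 150 + 125 = 275
This matches the lower bound, so 5 is optimal.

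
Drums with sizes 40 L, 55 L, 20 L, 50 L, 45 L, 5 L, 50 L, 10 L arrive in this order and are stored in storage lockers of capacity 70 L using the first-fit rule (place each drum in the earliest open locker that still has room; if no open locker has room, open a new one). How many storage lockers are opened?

5

  40 → locker 1 (new)  [load 40/70]
  55 → locker 2 (new)  [load 55/70]
  20 → locker 1  [load 60/70]
  50 → locker 3 (new)  [load 50/70]
  45 → locker 4 (new)  [load 45/70]
  5 → locker 1  [load 65/70]
  50 → locker 5 (new)  [load 50/70]
  10 → locker 2  [load 65/70]
5 storage lockers opened.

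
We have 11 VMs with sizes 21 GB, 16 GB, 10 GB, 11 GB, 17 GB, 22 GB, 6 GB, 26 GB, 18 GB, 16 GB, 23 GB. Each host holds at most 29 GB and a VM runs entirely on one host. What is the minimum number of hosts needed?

8

Total = 26 + 23 + 22 + 21 + 18 + 17 + 16 + 16 + 11 + 10 + 6 = 186 GB.
Lower bound: ⌈186/29⌉ = 7 hosts.
Also, 8 VMs each exceed 29/2 GB, and no two of those can share a host, so at least 8 hosts are needed.
A packing using 8 hosts:
  host 1: 26 = 26
  host 2: 23 + 6 = 29
  host 3: 22 = 22
  host 4: 21 = 21
  host 5: 18 + 11 = 29
  host 6: 17 + 10 = 27
  host 7: 16 = 16
  host 8: 16 = 16
This matches the lower bound, so 8 is optimal.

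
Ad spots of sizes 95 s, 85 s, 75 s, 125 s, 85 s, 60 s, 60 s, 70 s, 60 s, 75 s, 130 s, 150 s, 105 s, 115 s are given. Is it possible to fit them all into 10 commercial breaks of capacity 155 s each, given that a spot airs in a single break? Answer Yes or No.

A valid assignment using 10 commercial breaks:
  break 1: 150 = 150
  break 2: 130 = 130
  break 3: 125 = 125
  break 4: 115 = 115
  break 5: 105 = 105
  break 6: 95 + 60 = 155
  break 7: 85 + 70 = 155
  break 8: 85 + 60 = 145
  break 9: 75 + 75 = 150
  break 10: 60 = 60
Every load is within 155 s, so 10 commercial breaks suffice.

Yes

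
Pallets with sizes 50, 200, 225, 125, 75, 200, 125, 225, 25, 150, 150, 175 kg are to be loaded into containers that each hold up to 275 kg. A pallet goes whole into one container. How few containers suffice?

Total = 225 + 225 + 200 + 200 + 175 + 150 + 150 + 125 + 125 + 75 + 50 + 25 = 1725 kg.
Lower bound: ⌈1725/275⌉ = 7 containers.
A packing using 7 containers:
  container 1: 225 + 50 = 275
  container 2: 225 + 25 = 250
  container 3: 200 + 75 = 275
  container 4: 200 = 200
  container 5: 175 = 175
  container 6: 150 + 125 = 275
  container 7: 150 + 125 = 275
This matches the lower bound, so 7 is optimal.

7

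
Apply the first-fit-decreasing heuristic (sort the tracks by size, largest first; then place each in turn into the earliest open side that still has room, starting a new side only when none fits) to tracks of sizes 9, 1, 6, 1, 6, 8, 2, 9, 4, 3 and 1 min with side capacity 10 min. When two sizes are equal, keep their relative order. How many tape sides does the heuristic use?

Sorted descending: 9, 9, 8, 6, 6, 4, 3, 2, 1, 1, 1.
  9 → side 1 (new)  [load 9/10]
  9 → side 2 (new)  [load 9/10]
  8 → side 3 (new)  [load 8/10]
  6 → side 4 (new)  [load 6/10]
  6 → side 5 (new)  [load 6/10]
  4 → side 4  [load 10/10]
  3 → side 5  [load 9/10]
  2 → side 3  [load 10/10]
  1 → side 1  [load 10/10]
  1 → side 2  [load 10/10]
  1 → side 5  [load 10/10]
5 tape sides opened.

5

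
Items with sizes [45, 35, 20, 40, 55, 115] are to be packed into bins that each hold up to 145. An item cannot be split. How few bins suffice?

Total = 115 + 55 + 45 + 40 + 35 + 20 = 310.
Lower bound: ⌈310/145⌉ = 3 bins.
A packing using 3 bins:
  bin 1: 115 + 20 = 135
  bin 2: 55 + 45 + 40 = 140
  bin 3: 35 = 35
This matches the lower bound, so 3 is optimal.

3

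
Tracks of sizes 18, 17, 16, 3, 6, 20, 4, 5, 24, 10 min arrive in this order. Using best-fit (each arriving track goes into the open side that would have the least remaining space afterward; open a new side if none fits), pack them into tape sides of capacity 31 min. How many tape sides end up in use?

  18 → side 1 (new)  [load 18/31]
  17 → side 2 (new)  [load 17/31]
  16 → side 3 (new)  [load 16/31]
  3 → side 1  [load 21/31]
  6 → side 1  [load 27/31]
  20 → side 4 (new)  [load 20/31]
  4 → side 1  [load 31/31]
  5 → side 4  [load 25/31]
  24 → side 5 (new)  [load 24/31]
  10 → side 2  [load 27/31]
5 tape sides opened.

5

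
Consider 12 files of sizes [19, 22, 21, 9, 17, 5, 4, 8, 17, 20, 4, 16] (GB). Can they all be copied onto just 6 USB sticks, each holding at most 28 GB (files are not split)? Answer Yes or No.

No

Total = 162 GB; ⌈162/28⌉ = 6.
7 files each exceed half the capacity and cannot share a USB stick, forcing at least 7 USB sticks.
At least 7 USB sticks are required, but only 6 are allowed.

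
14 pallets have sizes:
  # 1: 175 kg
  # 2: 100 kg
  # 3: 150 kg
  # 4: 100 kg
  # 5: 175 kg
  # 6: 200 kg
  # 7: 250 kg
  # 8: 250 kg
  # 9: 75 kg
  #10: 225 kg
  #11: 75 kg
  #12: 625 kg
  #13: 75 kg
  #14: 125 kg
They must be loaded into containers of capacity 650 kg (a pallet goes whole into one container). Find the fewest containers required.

5

Total = 625 + 250 + 250 + 225 + 200 + 175 + 175 + 150 + 125 + 100 + 100 + 75 + 75 + 75 = 2600 kg.
Lower bound: ⌈2600/650⌉ = 4 containers.
A packing using 5 containers:
  container 1: 625 = 625
  container 2: 250 + 250 + 150 = 650
  container 3: 225 + 200 + 175 = 600
  container 4: 175 + 125 + 100 + 100 + 75 + 75 = 650
  container 5: 75 = 75
No arrangement into 4 containers stays within capacity, so 5 is optimal.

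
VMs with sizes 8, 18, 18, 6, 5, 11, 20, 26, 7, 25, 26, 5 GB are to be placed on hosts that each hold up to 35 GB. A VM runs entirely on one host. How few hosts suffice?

Total = 26 + 26 + 25 + 20 + 18 + 18 + 11 + 8 + 7 + 6 + 5 + 5 = 175 GB.
Lower bound: ⌈175/35⌉ = 5 hosts.
Also, 6 VMs each exceed 35/2 GB, and no two of those can share a host, so at least 6 hosts are needed.
A packing using 6 hosts:
  host 1: 26 + 8 = 34
  host 2: 26 + 7 = 33
  host 3: 25 + 6 = 31
  host 4: 20 + 11 = 31
  host 5: 18 + 5 + 5 = 28
  host 6: 18 = 18
This matches the lower bound, so 6 is optimal.

6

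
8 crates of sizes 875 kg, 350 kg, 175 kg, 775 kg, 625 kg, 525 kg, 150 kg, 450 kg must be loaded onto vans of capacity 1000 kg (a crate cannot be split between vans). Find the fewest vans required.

5

Total = 875 + 775 + 625 + 525 + 450 + 350 + 175 + 150 = 3925 kg.
Lower bound: ⌈3925/1000⌉ = 4 vans.
A packing using 5 vans:
  van 1: 875 = 875
  van 2: 775 + 175 = 950
  van 3: 625 + 350 = 975
  van 4: 525 + 450 = 975
  van 5: 150 = 150
No arrangement into 4 vans stays within capacity, so 5 is optimal.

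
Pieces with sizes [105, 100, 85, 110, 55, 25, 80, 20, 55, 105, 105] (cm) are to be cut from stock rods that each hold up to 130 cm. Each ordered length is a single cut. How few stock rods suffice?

Total = 110 + 105 + 105 + 105 + 100 + 85 + 80 + 55 + 55 + 25 + 20 = 845 cm.
Lower bound: ⌈845/130⌉ = 7 stock rods.
A packing using 8 stock rods:
  stock rod 1: 110 + 20 = 130
  stock rod 2: 105 + 25 = 130
  stock rod 3: 105 = 105
  stock rod 4: 105 = 105
  stock rod 5: 100 = 100
  stock rod 6: 85 = 85
  stock rod 7: 80 = 80
  stock rod 8: 55 + 55 = 110
No arrangement into 7 stock rods stays within capacity, so 8 is optimal.

8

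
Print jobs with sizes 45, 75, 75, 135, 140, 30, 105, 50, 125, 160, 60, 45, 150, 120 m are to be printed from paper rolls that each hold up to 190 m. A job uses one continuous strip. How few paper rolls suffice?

Total = 160 + 150 + 140 + 135 + 125 + 120 + 105 + 75 + 75 + 60 + 50 + 45 + 45 + 30 = 1315 m.
Lower bound: ⌈1315/190⌉ = 7 paper rolls.
A packing using 8 paper rolls:
  roll 1: 160 + 30 = 190
  roll 2: 150 = 150
  roll 3: 140 + 50 = 190
  roll 4: 135 + 45 = 180
  roll 5: 125 + 60 = 185
  roll 6: 120 + 45 = 165
  roll 7: 105 + 75 = 180
  roll 8: 75 = 75
No arrangement into 7 paper rolls stays within capacity, so 8 is optimal.

8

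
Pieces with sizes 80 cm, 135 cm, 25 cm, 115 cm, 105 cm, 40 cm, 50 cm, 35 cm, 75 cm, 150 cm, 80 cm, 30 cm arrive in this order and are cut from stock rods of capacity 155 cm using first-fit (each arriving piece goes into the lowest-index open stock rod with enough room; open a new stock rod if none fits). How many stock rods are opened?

7

  80 → stock rod 1 (new)  [load 80/155]
  135 → stock rod 2 (new)  [load 135/155]
  25 → stock rod 1  [load 105/155]
  115 → stock rod 3 (new)  [load 115/155]
  105 → stock rod 4 (new)  [load 105/155]
  40 → stock rod 1  [load 145/155]
  50 → stock rod 4  [load 155/155]
  35 → stock rod 3  [load 150/155]
  75 → stock rod 5 (new)  [load 75/155]
  150 → stock rod 6 (new)  [load 150/155]
  80 → stock rod 5  [load 155/155]
  30 → stock rod 7 (new)  [load 30/155]
7 stock rods opened.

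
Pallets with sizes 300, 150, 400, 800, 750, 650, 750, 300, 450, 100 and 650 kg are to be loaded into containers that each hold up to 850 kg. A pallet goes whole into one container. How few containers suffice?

Total = 800 + 750 + 750 + 650 + 650 + 450 + 400 + 300 + 300 + 150 + 100 = 5300 kg.
Lower bound: ⌈5300/850⌉ = 7 containers.
A packing using 7 containers:
  container 1: 800 = 800
  container 2: 750 + 100 = 850
  container 3: 750 = 750
  container 4: 650 + 150 = 800
  container 5: 650 = 650
  container 6: 450 + 400 = 850
  container 7: 300 + 300 = 600
This matches the lower bound, so 7 is optimal.

7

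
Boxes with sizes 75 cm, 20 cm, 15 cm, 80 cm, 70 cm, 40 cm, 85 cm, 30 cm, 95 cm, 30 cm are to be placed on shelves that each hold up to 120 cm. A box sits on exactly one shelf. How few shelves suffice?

Total = 95 + 85 + 80 + 75 + 70 + 40 + 30 + 30 + 20 + 15 = 540 cm.
Lower bound: ⌈540/120⌉ = 5 shelves.
A packing using 5 shelves:
  shelf 1: 95 + 20 = 115
  shelf 2: 85 + 30 = 115
  shelf 3: 80 + 40 = 120
  shelf 4: 75 + 30 + 15 = 120
  shelf 5: 70 = 70
This matches the lower bound, so 5 is optimal.

5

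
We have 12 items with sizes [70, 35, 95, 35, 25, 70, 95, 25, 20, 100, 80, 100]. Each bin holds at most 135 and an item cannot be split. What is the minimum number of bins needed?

Total = 100 + 100 + 95 + 95 + 80 + 70 + 70 + 35 + 35 + 25 + 25 + 20 = 750.
Lower bound: ⌈750/135⌉ = 6 bins.
Also, 7 items each exceed 135/2, and no two of those can share a bin, so at least 7 bins are needed.
A packing using 7 bins:
  bin 1: 100 + 35 = 135
  bin 2: 100 + 35 = 135
  bin 3: 95 + 25 = 120
  bin 4: 95 + 25 = 120
  bin 5: 80 + 20 = 100
  bin 6: 70 = 70
  bin 7: 70 = 70
This matches the lower bound, so 7 is optimal.

7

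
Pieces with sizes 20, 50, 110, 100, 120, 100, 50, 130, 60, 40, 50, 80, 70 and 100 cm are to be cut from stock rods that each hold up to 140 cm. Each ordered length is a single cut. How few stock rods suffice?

9

Total = 130 + 120 + 110 + 100 + 100 + 100 + 80 + 70 + 60 + 50 + 50 + 50 + 40 + 20 = 1080 cm.
Lower bound: ⌈1080/140⌉ = 8 stock rods.
A packing using 9 stock rods:
  stock rod 1: 130 = 130
  stock rod 2: 120 + 20 = 140
  stock rod 3: 110 = 110
  stock rod 4: 100 + 40 = 140
  stock rod 5: 100 = 100
  stock rod 6: 100 = 100
  stock rod 7: 80 + 60 = 140
  stock rod 8: 70 + 50 = 120
  stock rod 9: 50 + 50 = 100
No arrangement into 8 stock rods stays within capacity, so 9 is optimal.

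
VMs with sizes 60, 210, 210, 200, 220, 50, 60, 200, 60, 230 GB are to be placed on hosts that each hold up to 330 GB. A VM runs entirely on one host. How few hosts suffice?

6

Total = 230 + 220 + 210 + 210 + 200 + 200 + 60 + 60 + 60 + 50 = 1500 GB.
Lower bound: ⌈1500/330⌉ = 5 hosts.
Also, 6 VMs each exceed 165 GB, and no two of those can share a host, so at least 6 hosts are needed.
A packing using 6 hosts:
  host 1: 230 + 60 = 290
  host 2: 220 + 60 + 50 = 330
  host 3: 210 + 60 = 270
  host 4: 210 = 210
  host 5: 200 = 200
  host 6: 200 = 200
This matches the lower bound, so 6 is optimal.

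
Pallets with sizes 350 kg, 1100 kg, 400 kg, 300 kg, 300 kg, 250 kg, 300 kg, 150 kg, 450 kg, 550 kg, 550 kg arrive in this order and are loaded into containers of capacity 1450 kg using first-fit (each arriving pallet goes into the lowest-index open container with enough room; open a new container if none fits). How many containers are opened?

4

  350 → container 1 (new)  [load 350/1450]
  1100 → container 1  [load 1450/1450]
  400 → container 2 (new)  [load 400/1450]
  300 → container 2  [load 700/1450]
  300 → container 2  [load 1000/1450]
  250 → container 2  [load 1250/1450]
  300 → container 3 (new)  [load 300/1450]
  150 → container 2  [load 1400/1450]
  450 → container 3  [load 750/1450]
  550 → container 3  [load 1300/1450]
  550 → container 4 (new)  [load 550/1450]
4 containers opened.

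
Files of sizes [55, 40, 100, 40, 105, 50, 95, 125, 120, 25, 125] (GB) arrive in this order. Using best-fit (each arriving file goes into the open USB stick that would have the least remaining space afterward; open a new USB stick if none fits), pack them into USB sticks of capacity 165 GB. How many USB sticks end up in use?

7

  55 → USB stick 1 (new)  [load 55/165]
  40 → USB stick 1  [load 95/165]
  100 → USB stick 2 (new)  [load 100/165]
  40 → USB stick 2  [load 140/165]
  105 → USB stick 3 (new)  [load 105/165]
  50 → USB stick 3  [load 155/165]
  95 → USB stick 4 (new)  [load 95/165]
  125 → USB stick 5 (new)  [load 125/165]
  120 → USB stick 6 (new)  [load 120/165]
  25 → USB stick 2  [load 165/165]
  125 → USB stick 7 (new)  [load 125/165]
7 USB sticks opened.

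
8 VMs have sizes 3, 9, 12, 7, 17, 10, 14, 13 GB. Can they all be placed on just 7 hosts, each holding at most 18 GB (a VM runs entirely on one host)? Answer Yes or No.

A valid assignment using 6 hosts:
  host 1: 17 = 17
  host 2: 14 + 3 = 17
  host 3: 13 = 13
  host 4: 12 = 12
  host 5: 10 + 7 = 17
  host 6: 9 = 9
That uses only 6 ≤ 7, so 7 hosts are enough.

Yes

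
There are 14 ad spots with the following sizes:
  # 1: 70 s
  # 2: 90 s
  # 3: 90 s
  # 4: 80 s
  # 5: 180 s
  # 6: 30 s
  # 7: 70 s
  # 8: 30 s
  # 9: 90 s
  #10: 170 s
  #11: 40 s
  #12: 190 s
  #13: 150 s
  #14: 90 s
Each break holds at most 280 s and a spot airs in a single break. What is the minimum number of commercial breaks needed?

5

Total = 190 + 180 + 170 + 150 + 90 + 90 + 90 + 90 + 80 + 70 + 70 + 40 + 30 + 30 = 1370 s.
Lower bound: ⌈1370/280⌉ = 5 commercial breaks.
A packing using 5 commercial breaks:
  break 1: 190 + 90 = 280
  break 2: 180 + 90 = 270
  break 3: 170 + 90 = 260
  break 4: 150 + 90 + 40 = 280
  break 5: 80 + 70 + 70 + 30 + 30 = 280
This matches the lower bound, so 5 is optimal.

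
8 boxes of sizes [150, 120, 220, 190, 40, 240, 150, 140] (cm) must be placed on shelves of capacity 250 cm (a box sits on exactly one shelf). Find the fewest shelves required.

Total = 240 + 220 + 190 + 150 + 150 + 140 + 120 + 40 = 1250 cm.
Lower bound: ⌈1250/250⌉ = 5 shelves.
Also, 6 boxes each exceed 125 cm, and no two of those can share a shelf, so at least 6 shelves are needed.
A packing using 7 shelves:
  shelf 1: 240 = 240
  shelf 2: 220 = 220
  shelf 3: 190 + 40 = 230
  shelf 4: 150 = 150
  shelf 5: 150 = 150
  shelf 6: 140 = 140
  shelf 7: 120 = 120
No arrangement into 6 shelves stays within capacity, so 7 is optimal.

7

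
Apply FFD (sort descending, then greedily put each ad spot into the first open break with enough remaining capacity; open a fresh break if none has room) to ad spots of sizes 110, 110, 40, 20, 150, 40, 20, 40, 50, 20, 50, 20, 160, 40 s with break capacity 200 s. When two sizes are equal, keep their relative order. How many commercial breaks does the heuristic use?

5

Sorted descending: 160, 150, 110, 110, 50, 50, 40, 40, 40, 40, 20, 20, 20, 20.
  160 → break 1 (new)  [load 160/200]
  150 → break 2 (new)  [load 150/200]
  110 → break 3 (new)  [load 110/200]
  110 → break 4 (new)  [load 110/200]
  50 → break 2  [load 200/200]
  50 → break 3  [load 160/200]
  40 → break 1  [load 200/200]
  40 → break 3  [load 200/200]
  40 → break 4  [load 150/200]
  40 → break 4  [load 190/200]
  20 → break 5 (new)  [load 20/200]
  20 → break 5  [load 40/200]
  20 → break 5  [load 60/200]
  20 → break 5  [load 80/200]
5 commercial breaks opened.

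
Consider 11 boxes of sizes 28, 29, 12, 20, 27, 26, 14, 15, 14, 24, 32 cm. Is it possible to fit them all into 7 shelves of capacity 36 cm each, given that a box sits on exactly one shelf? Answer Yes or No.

No

Total = 241 cm; ⌈241/36⌉ = 7.
The bound of 7 does not rule out 7, but exhaustive search shows no assignment into 7 shelves of capacity 36 cm exists — the minimum is 8.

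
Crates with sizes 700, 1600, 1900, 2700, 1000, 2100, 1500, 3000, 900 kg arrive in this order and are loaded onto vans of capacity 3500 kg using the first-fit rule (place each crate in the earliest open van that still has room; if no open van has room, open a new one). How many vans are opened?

5

  700 → van 1 (new)  [load 700/3500]
  1600 → van 1  [load 2300/3500]
  1900 → van 2 (new)  [load 1900/3500]
  2700 → van 3 (new)  [load 2700/3500]
  1000 → van 1  [load 3300/3500]
  2100 → van 4 (new)  [load 2100/3500]
  1500 → van 2  [load 3400/3500]
  3000 → van 5 (new)  [load 3000/3500]
  900 → van 4  [load 3000/3500]
5 vans opened.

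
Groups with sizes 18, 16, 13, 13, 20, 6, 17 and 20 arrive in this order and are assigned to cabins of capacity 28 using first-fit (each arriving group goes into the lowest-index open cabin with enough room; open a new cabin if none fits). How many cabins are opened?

6

  18 → cabin 1 (new)  [load 18/28]
  16 → cabin 2 (new)  [load 16/28]
  13 → cabin 3 (new)  [load 13/28]
  13 → cabin 3  [load 26/28]
  20 → cabin 4 (new)  [load 20/28]
  6 → cabin 1  [load 24/28]
  17 → cabin 5 (new)  [load 17/28]
  20 → cabin 6 (new)  [load 20/28]
6 cabins opened.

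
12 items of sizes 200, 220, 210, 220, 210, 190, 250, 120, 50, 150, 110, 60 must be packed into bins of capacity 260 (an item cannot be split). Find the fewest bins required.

Total = 250 + 220 + 220 + 210 + 210 + 200 + 190 + 150 + 120 + 110 + 60 + 50 = 1990.
Lower bound: ⌈1990/260⌉ = 8 bins.
A packing using 9 bins:
  bin 1: 250 = 250
  bin 2: 220 = 220
  bin 3: 220 = 220
  bin 4: 210 + 50 = 260
  bin 5: 210 = 210
  bin 6: 200 + 60 = 260
  bin 7: 190 = 190
  bin 8: 150 + 110 = 260
  bin 9: 120 = 120
No arrangement into 8 bins stays within capacity, so 9 is optimal.

9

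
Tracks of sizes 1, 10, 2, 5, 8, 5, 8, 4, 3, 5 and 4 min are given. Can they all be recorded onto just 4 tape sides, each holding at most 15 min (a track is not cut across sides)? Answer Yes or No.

Yes

A valid assignment using 4 tape sides:
  side 1: 10 + 5 = 15
  side 2: 8 + 5 + 2 = 15
  side 3: 8 + 5 + 1 = 14
  side 4: 4 + 4 + 3 = 11
Every load is within 15 min, so 4 tape sides suffice.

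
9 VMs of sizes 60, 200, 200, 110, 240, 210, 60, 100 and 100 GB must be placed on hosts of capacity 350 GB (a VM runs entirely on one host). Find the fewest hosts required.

4

Total = 240 + 210 + 200 + 200 + 110 + 100 + 100 + 60 + 60 = 1280 GB.
Lower bound: ⌈1280/350⌉ = 4 hosts.
A packing using 4 hosts:
  host 1: 240 + 110 = 350
  host 2: 210 + 100 = 310
  host 3: 200 + 100 = 300
  host 4: 200 + 60 + 60 = 320
This matches the lower bound, so 4 is optimal.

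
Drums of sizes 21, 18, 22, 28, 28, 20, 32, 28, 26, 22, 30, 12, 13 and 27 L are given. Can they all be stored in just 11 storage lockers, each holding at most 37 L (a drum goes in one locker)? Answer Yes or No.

Total = 327 L; ⌈327/37⌉ = 9.
11 drums each exceed half the capacity and cannot share a locker, forcing at least 11 storage lockers.
The bound of 11 does not rule out 11, but exhaustive search shows no assignment into 11 storage lockers of capacity 37 L exists — the minimum is 12.

No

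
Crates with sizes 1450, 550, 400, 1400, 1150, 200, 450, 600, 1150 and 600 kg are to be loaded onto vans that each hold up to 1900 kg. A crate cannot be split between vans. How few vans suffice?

5

Total = 1450 + 1400 + 1150 + 1150 + 600 + 600 + 550 + 450 + 400 + 200 = 7950 kg.
Lower bound: ⌈7950/1900⌉ = 5 vans.
A packing using 5 vans:
  van 1: 1450 + 450 = 1900
  van 2: 1400 + 400 = 1800
  van 3: 1150 + 600 = 1750
  van 4: 1150 + 600 = 1750
  van 5: 550 + 200 = 750
This matches the lower bound, so 5 is optimal.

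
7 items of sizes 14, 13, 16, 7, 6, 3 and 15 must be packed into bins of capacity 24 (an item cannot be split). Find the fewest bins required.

Total = 16 + 15 + 14 + 13 + 7 + 6 + 3 = 74.
Lower bound: ⌈74/24⌉ = 4 bins.
A packing using 4 bins:
  bin 1: 16 + 7 = 23
  bin 2: 15 + 6 + 3 = 24
  bin 3: 14 = 14
  bin 4: 13 = 13
This matches the lower bound, so 4 is optimal.

4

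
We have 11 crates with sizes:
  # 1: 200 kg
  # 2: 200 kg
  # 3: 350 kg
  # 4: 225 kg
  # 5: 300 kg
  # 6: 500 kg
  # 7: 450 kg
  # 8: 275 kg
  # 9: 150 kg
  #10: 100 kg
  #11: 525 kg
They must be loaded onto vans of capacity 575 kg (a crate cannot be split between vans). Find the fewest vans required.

Total = 525 + 500 + 450 + 350 + 300 + 275 + 225 + 200 + 200 + 150 + 100 = 3275 kg.
Lower bound: ⌈3275/575⌉ = 6 vans.
A packing using 6 vans:
  van 1: 525 = 525
  van 2: 500 = 500
  van 3: 450 + 100 = 550
  van 4: 350 + 225 = 575
  van 5: 300 + 275 = 575
  van 6: 200 + 200 + 150 = 550
This matches the lower bound, so 6 is optimal.

6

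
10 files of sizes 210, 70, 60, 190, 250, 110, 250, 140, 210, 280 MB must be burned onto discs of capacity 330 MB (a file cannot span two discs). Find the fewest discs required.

6

Total = 280 + 250 + 250 + 210 + 210 + 190 + 140 + 110 + 70 + 60 = 1770 MB.
Lower bound: ⌈1770/330⌉ = 6 discs.
A packing using 6 discs:
  disc 1: 280 = 280
  disc 2: 250 + 70 = 320
  disc 3: 250 + 60 = 310
  disc 4: 210 + 110 = 320
  disc 5: 210 = 210
  disc 6: 190 + 140 = 330
This matches the lower bound, so 6 is optimal.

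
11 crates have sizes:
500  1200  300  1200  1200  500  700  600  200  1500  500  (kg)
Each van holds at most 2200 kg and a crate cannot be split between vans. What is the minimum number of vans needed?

Total = 1500 + 1200 + 1200 + 1200 + 700 + 600 + 500 + 500 + 500 + 300 + 200 = 8400 kg.
Lower bound: ⌈8400/2200⌉ = 4 vans.
A packing using 4 vans:
  van 1: 1500 + 700 = 2200
  van 2: 1200 + 600 + 300 = 2100
  van 3: 1200 + 500 + 500 = 2200
  van 4: 1200 + 500 + 200 = 1900
This matches the lower bound, so 4 is optimal.

4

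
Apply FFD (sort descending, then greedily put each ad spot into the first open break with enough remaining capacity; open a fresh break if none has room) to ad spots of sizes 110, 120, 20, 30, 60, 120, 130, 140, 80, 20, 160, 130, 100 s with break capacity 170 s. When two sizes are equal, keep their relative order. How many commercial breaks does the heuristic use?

Sorted descending: 160, 140, 130, 130, 120, 120, 110, 100, 80, 60, 30, 20, 20.
  160 → break 1 (new)  [load 160/170]
  140 → break 2 (new)  [load 140/170]
  130 → break 3 (new)  [load 130/170]
  130 → break 4 (new)  [load 130/170]
  120 → break 5 (new)  [load 120/170]
  120 → break 6 (new)  [load 120/170]
  110 → break 7 (new)  [load 110/170]
  100 → break 8 (new)  [load 100/170]
  80 → break 9 (new)  [load 80/170]
  60 → break 7  [load 170/170]
  30 → break 2  [load 170/170]
  20 → break 3  [load 150/170]
  20 → break 3  [load 170/170]
9 commercial breaks opened.

9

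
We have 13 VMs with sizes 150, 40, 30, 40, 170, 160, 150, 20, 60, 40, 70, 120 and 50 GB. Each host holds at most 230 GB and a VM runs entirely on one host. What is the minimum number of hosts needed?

5

Total = 170 + 160 + 150 + 150 + 120 + 70 + 60 + 50 + 40 + 40 + 40 + 30 + 20 = 1100 GB.
Lower bound: ⌈1100/230⌉ = 5 hosts.
A packing using 5 hosts:
  host 1: 170 + 60 = 230
  host 2: 160 + 70 = 230
  host 3: 150 + 50 + 30 = 230
  host 4: 150 + 40 + 40 = 230
  host 5: 120 + 40 + 20 = 180
This matches the lower bound, so 5 is optimal.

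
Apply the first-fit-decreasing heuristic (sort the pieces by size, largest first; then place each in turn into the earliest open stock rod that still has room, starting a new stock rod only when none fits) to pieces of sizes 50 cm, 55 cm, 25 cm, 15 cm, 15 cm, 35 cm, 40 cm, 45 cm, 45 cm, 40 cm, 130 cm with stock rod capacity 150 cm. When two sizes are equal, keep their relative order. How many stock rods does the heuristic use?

Sorted descending: 130, 55, 50, 45, 45, 40, 40, 35, 25, 15, 15.
  130 → stock rod 1 (new)  [load 130/150]
  55 → stock rod 2 (new)  [load 55/150]
  50 → stock rod 2  [load 105/150]
  45 → stock rod 2  [load 150/150]
  45 → stock rod 3 (new)  [load 45/150]
  40 → stock rod 3  [load 85/150]
  40 → stock rod 3  [load 125/150]
  35 → stock rod 4 (new)  [load 35/150]
  25 → stock rod 3  [load 150/150]
  15 → stock rod 1  [load 145/150]
  15 → stock rod 4  [load 50/150]
4 stock rods opened.

4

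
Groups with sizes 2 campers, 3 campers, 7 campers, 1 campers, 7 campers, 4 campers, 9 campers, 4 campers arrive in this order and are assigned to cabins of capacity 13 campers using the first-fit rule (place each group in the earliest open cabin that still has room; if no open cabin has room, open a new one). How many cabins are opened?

3

  2 → cabin 1 (new)  [load 2/13]
  3 → cabin 1  [load 5/13]
  7 → cabin 1  [load 12/13]
  1 → cabin 1  [load 13/13]
  7 → cabin 2 (new)  [load 7/13]
  4 → cabin 2  [load 11/13]
  9 → cabin 3 (new)  [load 9/13]
  4 → cabin 3  [load 13/13]
3 cabins opened.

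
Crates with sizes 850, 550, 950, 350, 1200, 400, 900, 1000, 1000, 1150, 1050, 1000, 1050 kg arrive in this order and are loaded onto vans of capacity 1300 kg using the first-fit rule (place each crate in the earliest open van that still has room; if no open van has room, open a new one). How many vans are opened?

11

  850 → van 1 (new)  [load 850/1300]
  550 → van 2 (new)  [load 550/1300]
  950 → van 3 (new)  [load 950/1300]
  350 → van 1  [load 1200/1300]
  1200 → van 4 (new)  [load 1200/1300]
  400 → van 2  [load 950/1300]
  900 → van 5 (new)  [load 900/1300]
  1000 → van 6 (new)  [load 1000/1300]
  1000 → van 7 (new)  [load 1000/1300]
  1150 → van 8 (new)  [load 1150/1300]
  1050 → van 9 (new)  [load 1050/1300]
  1000 → van 10 (new)  [load 1000/1300]
  1050 → van 11 (new)  [load 1050/1300]
11 vans opened.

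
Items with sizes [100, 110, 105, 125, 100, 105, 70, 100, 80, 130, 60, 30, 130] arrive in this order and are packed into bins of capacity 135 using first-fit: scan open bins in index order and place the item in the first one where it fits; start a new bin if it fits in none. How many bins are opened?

  100 → bin 1 (new)  [load 100/135]
  110 → bin 2 (new)  [load 110/135]
  105 → bin 3 (new)  [load 105/135]
  125 → bin 4 (new)  [load 125/135]
  100 → bin 5 (new)  [load 100/135]
  105 → bin 6 (new)  [load 105/135]
  70 → bin 7 (new)  [load 70/135]
  100 → bin 8 (new)  [load 100/135]
  80 → bin 9 (new)  [load 80/135]
  130 → bin 10 (new)  [load 130/135]
  60 → bin 7  [load 130/135]
  30 → bin 1  [load 130/135]
  130 → bin 11 (new)  [load 130/135]
11 bins opened.

11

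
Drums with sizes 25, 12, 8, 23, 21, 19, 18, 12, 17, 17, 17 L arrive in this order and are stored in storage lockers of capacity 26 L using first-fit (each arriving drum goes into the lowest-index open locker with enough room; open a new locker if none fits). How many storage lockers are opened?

10

  25 → locker 1 (new)  [load 25/26]
  12 → locker 2 (new)  [load 12/26]
  8 → locker 2  [load 20/26]
  23 → locker 3 (new)  [load 23/26]
  21 → locker 4 (new)  [load 21/26]
  19 → locker 5 (new)  [load 19/26]
  18 → locker 6 (new)  [load 18/26]
  12 → locker 7 (new)  [load 12/26]
  17 → locker 8 (new)  [load 17/26]
  17 → locker 9 (new)  [load 17/26]
  17 → locker 10 (new)  [load 17/26]
10 storage lockers opened.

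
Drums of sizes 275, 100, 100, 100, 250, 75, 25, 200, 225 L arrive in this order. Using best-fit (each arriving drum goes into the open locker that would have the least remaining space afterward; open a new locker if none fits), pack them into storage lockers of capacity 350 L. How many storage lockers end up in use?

  275 → locker 1 (new)  [load 275/350]
  100 → locker 2 (new)  [load 100/350]
  100 → locker 2  [load 200/350]
  100 → locker 2  [load 300/350]
  250 → locker 3 (new)  [load 250/350]
  75 → locker 1  [load 350/350]
  25 → locker 2  [load 325/350]
  200 → locker 4 (new)  [load 200/350]
  225 → locker 5 (new)  [load 225/350]
5 storage lockers opened.

5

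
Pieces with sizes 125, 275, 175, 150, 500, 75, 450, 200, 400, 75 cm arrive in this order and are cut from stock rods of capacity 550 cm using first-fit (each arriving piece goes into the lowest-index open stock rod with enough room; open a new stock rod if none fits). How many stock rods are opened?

  125 → stock rod 1 (new)  [load 125/550]
  275 → stock rod 1  [load 400/550]
  175 → stock rod 2 (new)  [load 175/550]
  150 → stock rod 1  [load 550/550]
  500 → stock rod 3 (new)  [load 500/550]
  75 → stock rod 2  [load 250/550]
  450 → stock rod 4 (new)  [load 450/550]
  200 → stock rod 2  [load 450/550]
  400 → stock rod 5 (new)  [load 400/550]
  75 → stock rod 2  [load 525/550]
5 stock rods opened.

5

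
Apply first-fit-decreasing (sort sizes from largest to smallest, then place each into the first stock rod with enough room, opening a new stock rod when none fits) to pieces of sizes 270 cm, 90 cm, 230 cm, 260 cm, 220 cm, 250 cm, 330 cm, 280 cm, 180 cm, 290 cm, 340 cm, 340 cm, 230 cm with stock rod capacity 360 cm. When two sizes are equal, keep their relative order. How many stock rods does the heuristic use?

12

Sorted descending: 340, 340, 330, 290, 280, 270, 260, 250, 230, 230, 220, 180, 90.
  340 → stock rod 1 (new)  [load 340/360]
  340 → stock rod 2 (new)  [load 340/360]
  330 → stock rod 3 (new)  [load 330/360]
  290 → stock rod 4 (new)  [load 290/360]
  280 → stock rod 5 (new)  [load 280/360]
  270 → stock rod 6 (new)  [load 270/360]
  260 → stock rod 7 (new)  [load 260/360]
  250 → stock rod 8 (new)  [load 250/360]
  230 → stock rod 9 (new)  [load 230/360]
  230 → stock rod 10 (new)  [load 230/360]
  220 → stock rod 11 (new)  [load 220/360]
  180 → stock rod 12 (new)  [load 180/360]
  90 → stock rod 6  [load 360/360]
12 stock rods opened.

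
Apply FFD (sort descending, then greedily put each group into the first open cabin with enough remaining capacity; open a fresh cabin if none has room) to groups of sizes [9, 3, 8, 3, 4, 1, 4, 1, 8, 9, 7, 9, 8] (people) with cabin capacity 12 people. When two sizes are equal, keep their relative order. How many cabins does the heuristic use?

7

Sorted descending: 9, 9, 9, 8, 8, 8, 7, 4, 4, 3, 3, 1, 1.
  9 → cabin 1 (new)  [load 9/12]
  9 → cabin 2 (new)  [load 9/12]
  9 → cabin 3 (new)  [load 9/12]
  8 → cabin 4 (new)  [load 8/12]
  8 → cabin 5 (new)  [load 8/12]
  8 → cabin 6 (new)  [load 8/12]
  7 → cabin 7 (new)  [load 7/12]
  4 → cabin 4  [load 12/12]
  4 → cabin 5  [load 12/12]
  3 → cabin 1  [load 12/12]
  3 → cabin 2  [load 12/12]
  1 → cabin 3  [load 10/12]
  1 → cabin 3  [load 11/12]
7 cabins opened.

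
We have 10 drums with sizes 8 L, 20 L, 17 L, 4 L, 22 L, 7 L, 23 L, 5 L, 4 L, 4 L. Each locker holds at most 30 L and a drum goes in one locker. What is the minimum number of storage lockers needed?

4

Total = 23 + 22 + 20 + 17 + 8 + 7 + 5 + 4 + 4 + 4 = 114 L.
Lower bound: ⌈114/30⌉ = 4 storage lockers.
A packing using 4 storage lockers:
  locker 1: 23 + 7 = 30
  locker 2: 22 + 8 = 30
  locker 3: 20 + 5 + 4 = 29
  locker 4: 17 + 4 + 4 = 25
This matches the lower bound, so 4 is optimal.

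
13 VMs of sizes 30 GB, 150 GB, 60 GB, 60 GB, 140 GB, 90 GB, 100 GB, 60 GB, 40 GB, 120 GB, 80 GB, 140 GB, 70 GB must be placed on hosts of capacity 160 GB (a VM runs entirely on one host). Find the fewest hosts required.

8

Total = 150 + 140 + 140 + 120 + 100 + 90 + 80 + 70 + 60 + 60 + 60 + 40 + 30 = 1140 GB.
Lower bound: ⌈1140/160⌉ = 8 hosts.
A packing using 8 hosts:
  host 1: 150 = 150
  host 2: 140 = 140
  host 3: 140 = 140
  host 4: 120 + 40 = 160
  host 5: 100 + 60 = 160
  host 6: 90 + 70 = 160
  host 7: 80 + 60 = 140
  host 8: 60 + 30 = 90
This matches the lower bound, so 8 is optimal.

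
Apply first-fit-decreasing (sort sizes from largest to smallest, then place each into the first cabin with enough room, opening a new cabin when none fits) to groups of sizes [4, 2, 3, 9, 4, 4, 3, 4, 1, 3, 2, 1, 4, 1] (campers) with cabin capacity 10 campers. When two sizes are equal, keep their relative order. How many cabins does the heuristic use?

5

Sorted descending: 9, 4, 4, 4, 4, 4, 3, 3, 3, 2, 2, 1, 1, 1.
  9 → cabin 1 (new)  [load 9/10]
  4 → cabin 2 (new)  [load 4/10]
  4 → cabin 2  [load 8/10]
  4 → cabin 3 (new)  [load 4/10]
  4 → cabin 3  [load 8/10]
  4 → cabin 4 (new)  [load 4/10]
  3 → cabin 4  [load 7/10]
  3 → cabin 4  [load 10/10]
  3 → cabin 5 (new)  [load 3/10]
  2 → cabin 2  [load 10/10]
  2 → cabin 3  [load 10/10]
  1 → cabin 1  [load 10/10]
  1 → cabin 5  [load 4/10]
  1 → cabin 5  [load 5/10]
5 cabins opened.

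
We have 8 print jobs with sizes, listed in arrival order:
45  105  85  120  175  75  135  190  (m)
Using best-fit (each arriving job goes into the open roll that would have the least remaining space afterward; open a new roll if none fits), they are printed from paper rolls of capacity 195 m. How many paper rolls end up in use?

  45 → roll 1 (new)  [load 45/195]
  105 → roll 1  [load 150/195]
  85 → roll 2 (new)  [load 85/195]
  120 → roll 3 (new)  [load 120/195]
  175 → roll 4 (new)  [load 175/195]
  75 → roll 3  [load 195/195]
  135 → roll 5 (new)  [load 135/195]
  190 → roll 6 (new)  [load 190/195]
6 paper rolls opened.

6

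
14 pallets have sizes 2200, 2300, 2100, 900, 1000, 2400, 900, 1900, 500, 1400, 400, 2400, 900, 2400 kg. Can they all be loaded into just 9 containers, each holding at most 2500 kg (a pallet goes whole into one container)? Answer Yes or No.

Total = 21700 kg; ⌈21700/2500⌉ = 9.
The bound of 9 does not rule out 9, but exhaustive search shows no assignment into 9 containers of capacity 2500 kg exists — the minimum is 10.

No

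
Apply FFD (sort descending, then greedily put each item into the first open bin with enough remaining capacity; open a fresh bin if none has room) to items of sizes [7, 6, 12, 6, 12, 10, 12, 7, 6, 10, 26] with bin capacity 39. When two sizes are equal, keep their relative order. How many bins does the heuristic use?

Sorted descending: 26, 12, 12, 12, 10, 10, 7, 7, 6, 6, 6.
  26 → bin 1 (new)  [load 26/39]
  12 → bin 1  [load 38/39]
  12 → bin 2 (new)  [load 12/39]
  12 → bin 2  [load 24/39]
  10 → bin 2  [load 34/39]
  10 → bin 3 (new)  [load 10/39]
  7 → bin 3  [load 17/39]
  7 → bin 3  [load 24/39]
  6 → bin 3  [load 30/39]
  6 → bin 3  [load 36/39]
  6 → bin 4 (new)  [load 6/39]
4 bins opened.

4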